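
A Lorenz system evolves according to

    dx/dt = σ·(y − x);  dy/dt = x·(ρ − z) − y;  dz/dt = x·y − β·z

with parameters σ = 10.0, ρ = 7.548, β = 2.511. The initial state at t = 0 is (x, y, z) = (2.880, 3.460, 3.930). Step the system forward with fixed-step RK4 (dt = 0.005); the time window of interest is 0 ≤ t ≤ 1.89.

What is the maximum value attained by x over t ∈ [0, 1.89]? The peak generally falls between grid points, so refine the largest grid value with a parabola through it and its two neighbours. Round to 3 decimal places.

max x = 5.297

t=0.000: state=(2.880, 3.460, 3.930)
step 1 (dt=0.005): k1=(5.800, 6.960, 0.097), k2=(5.829, 6.994, 0.196), k3=(5.829, 6.994, 0.196), k4=(5.858, 7.027, 0.297); state += dt/6·(k1+2k2+2k3+k4)
t=0.005: state=(2.909, 3.495, 3.931)
t=0.010: state=(2.939, 3.530, 3.933)
t=0.015: state=(2.968, 3.566, 3.936)
continuing one RK4 step at a time; state shown every 20 steps (Δt=0.1):
t=0.100: state=(3.517, 4.207, 4.149)
t=0.200: state=(4.231, 4.946, 4.813)
t=0.300: state=(4.884, 5.438, 5.869)
t=0.400: state=(5.264, 5.439, 7.046)
t=0.500: state=(5.208, 4.931, 7.910)
t=0.600: state=(4.766, 4.202, 8.171)
t=0.700: state=(4.170, 3.583, 7.881)
t=0.800: state=(3.652, 3.222, 7.292)
t=0.900: state=(3.327, 3.109, 6.636)
t=1.000: state=(3.210, 3.188, 6.064)
t=1.100: state=(3.271, 3.409, 5.658)
t=1.200: state=(3.472, 3.728, 5.464)
t=1.300: state=(3.766, 4.089, 5.505)
t=1.400: state=(4.096, 4.420, 5.770)
t=1.500: state=(4.388, 4.634, 6.199)
t=1.600: state=(4.565, 4.664, 6.676)
t=1.700: state=(4.579, 4.510, 7.058)
t=1.800: state=(4.441, 4.244, 7.239)
t=1.890: state=(4.237, 3.994, 7.213)
largest grid value and its neighbours: x(0.435)=5.29668, x(0.440)=5.29672, x(0.445)=5.29559
parabola through these three points peaks at t≈0.438 with x≈5.29684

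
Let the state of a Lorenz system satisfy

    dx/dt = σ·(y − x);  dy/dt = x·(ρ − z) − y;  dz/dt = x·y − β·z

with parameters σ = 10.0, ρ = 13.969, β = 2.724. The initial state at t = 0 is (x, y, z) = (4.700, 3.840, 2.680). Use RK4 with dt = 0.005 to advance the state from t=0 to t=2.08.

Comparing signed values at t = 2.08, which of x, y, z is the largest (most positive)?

largest component: z

t=0.000: state=(4.700, 3.840, 2.680)
step 1 (dt=0.005): k1=(-8.600, 49.218, 10.748), k2=(-7.155, 48.727, 11.168), k3=(-7.203, 48.764, 11.173), k4=(-5.802, 48.307, 11.594); state += dt/6·(k1+2k2+2k3+k4)
t=0.005: state=(4.664, 4.084, 2.736)
t=0.010: state=(4.642, 4.323, 2.796)
t=0.015: state=(4.632, 4.559, 2.860)
continuing one RK4 step at a time; state shown every 20 steps (Δt=0.1):
t=0.100: state=(5.851, 8.411, 4.832)
t=0.200: state=(8.958, 12.077, 10.621)
t=0.300: state=(10.591, 10.049, 18.411)
t=0.400: state=(7.909, 3.854, 19.735)
t=0.500: state=(4.124, 1.091, 16.166)
t=0.600: state=(2.058, 0.848, 12.534)
t=0.700: state=(1.414, 1.214, 9.689)
t=0.800: state=(1.499, 1.829, 7.566)
t=0.900: state=(2.056, 2.855, 6.122)
t=1.000: state=(3.156, 4.598, 5.510)
t=1.100: state=(5.013, 7.294, 6.338)
t=1.200: state=(7.572, 10.197, 9.799)
t=1.300: state=(9.482, 10.196, 15.563)
t=1.400: state=(8.526, 6.102, 18.542)
t=1.500: state=(5.646, 2.831, 16.757)
t=1.600: state=(3.471, 2.000, 13.640)
t=1.700: state=(2.613, 2.285, 10.923)
t=1.800: state=(2.675, 3.084, 8.921)
t=1.900: state=(3.393, 4.420, 7.781)
t=2.000: state=(4.740, 6.402, 7.858)
t=2.080: state=(6.227, 8.221, 9.236)
compare at T: x=6.227, y=8.221, z=9.236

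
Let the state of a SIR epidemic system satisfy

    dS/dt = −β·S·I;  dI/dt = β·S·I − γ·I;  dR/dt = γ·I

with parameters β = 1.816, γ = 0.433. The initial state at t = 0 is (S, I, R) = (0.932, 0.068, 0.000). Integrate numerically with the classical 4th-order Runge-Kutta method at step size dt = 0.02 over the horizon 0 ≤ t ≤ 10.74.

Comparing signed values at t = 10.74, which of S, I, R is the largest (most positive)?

largest component: R

t=0.000: state=(0.932, 0.068, 0.000)
step 1 (dt=0.02): k1=(-0.115, 0.086, 0.029), k2=(-0.116, 0.087, 0.030), k3=(-0.116, 0.087, 0.030), k4=(-0.118, 0.088, 0.030); state += dt/6·(k1+2k2+2k3+k4)
t=0.020: state=(0.930, 0.070, 0.001)
t=0.040: state=(0.927, 0.072, 0.001)
t=0.060: state=(0.925, 0.073, 0.002)
continuing one RK4 step at a time; state shown every 25 steps (Δt=0.5):
t=0.500: state=(0.856, 0.124, 0.020)
t=1.000: state=(0.738, 0.206, 0.056)
t=1.500: state=(0.586, 0.303, 0.111)
t=2.000: state=(0.427, 0.387, 0.186)
t=2.500: state=(0.294, 0.431, 0.275)
t=3.000: state=(0.198, 0.433, 0.369)
t=3.500: state=(0.135, 0.404, 0.460)
t=4.000: state=(0.095, 0.361, 0.543)
t=4.500: state=(0.070, 0.313, 0.616)
t=5.000: state=(0.054, 0.267, 0.679)
t=5.500: state=(0.043, 0.225, 0.732)
t=6.000: state=(0.036, 0.187, 0.777)
t=6.500: state=(0.031, 0.156, 0.814)
t=7.000: state=(0.027, 0.129, 0.844)
t=7.500: state=(0.024, 0.106, 0.870)
t=8.000: state=(0.022, 0.087, 0.891)
t=8.500: state=(0.021, 0.072, 0.908)
t=9.000: state=(0.020, 0.059, 0.922)
t=9.500: state=(0.019, 0.048, 0.933)
t=10.000: state=(0.018, 0.039, 0.943)
t=10.500: state=(0.017, 0.032, 0.950)
t=10.740: state=(0.017, 0.029, 0.954)
compare at T: S=0.017, I=0.029, R=0.954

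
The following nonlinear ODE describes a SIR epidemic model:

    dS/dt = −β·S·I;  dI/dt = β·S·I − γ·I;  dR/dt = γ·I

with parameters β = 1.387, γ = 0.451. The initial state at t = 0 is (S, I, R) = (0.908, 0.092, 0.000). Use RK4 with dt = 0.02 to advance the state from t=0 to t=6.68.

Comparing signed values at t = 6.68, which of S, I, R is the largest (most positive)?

t=0.000: state=(0.908, 0.092, 0.000)
step 1 (dt=0.02): k1=(-0.116, 0.074, 0.041), k2=(-0.117, 0.075, 0.042), k3=(-0.117, 0.075, 0.042), k4=(-0.117, 0.075, 0.042); state += dt/6·(k1+2k2+2k3+k4)
t=0.020: state=(0.906, 0.093, 0.001)
t=0.040: state=(0.903, 0.095, 0.002)
t=0.060: state=(0.901, 0.097, 0.003)
continuing one RK4 step at a time; state shown every 25 steps (Δt=0.5):
t=0.500: state=(0.840, 0.135, 0.025)
t=1.000: state=(0.752, 0.187, 0.062)
t=1.500: state=(0.647, 0.243, 0.110)
t=2.000: state=(0.538, 0.292, 0.170)
t=2.500: state=(0.433, 0.326, 0.240)
t=3.000: state=(0.344, 0.340, 0.316)
t=3.500: state=(0.271, 0.336, 0.393)
t=4.000: state=(0.216, 0.317, 0.466)
t=4.500: state=(0.175, 0.290, 0.535)
t=5.000: state=(0.145, 0.258, 0.597)
t=5.500: state=(0.122, 0.226, 0.651)
t=6.000: state=(0.106, 0.195, 0.699)
t=6.500: state=(0.093, 0.167, 0.740)
t=6.680: state=(0.090, 0.157, 0.753)
compare at T: S=0.090, I=0.157, R=0.753

largest component: R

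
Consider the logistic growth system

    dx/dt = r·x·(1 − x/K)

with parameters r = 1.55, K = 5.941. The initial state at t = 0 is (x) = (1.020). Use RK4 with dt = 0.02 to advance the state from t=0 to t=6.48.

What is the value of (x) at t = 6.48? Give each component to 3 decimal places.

t=0.000: state=(1.020)
step 1 (dt=0.02): k1=(1.310), k2=(1.323), k3=(1.323), k4=(1.336); state += dt/6·(k1+2k2+2k3+k4)
t=0.020: state=(1.046)
t=0.040: state=(1.073)
t=0.060: state=(1.101)
continuing one RK4 step at a time; state shown every 25 steps (Δt=0.5):
t=0.500: state=(1.844)
t=1.000: state=(2.935)
t=1.500: state=(4.037)
t=2.000: state=(4.880)
t=2.500: state=(5.400)
t=3.000: state=(5.679)
t=3.500: state=(5.817)
t=4.000: state=(5.883)
t=4.500: state=(5.914)
t=5.000: state=(5.929)
t=5.500: state=(5.935)
t=6.000: state=(5.938)
t=6.480: state=(5.940)

(x) = (5.940)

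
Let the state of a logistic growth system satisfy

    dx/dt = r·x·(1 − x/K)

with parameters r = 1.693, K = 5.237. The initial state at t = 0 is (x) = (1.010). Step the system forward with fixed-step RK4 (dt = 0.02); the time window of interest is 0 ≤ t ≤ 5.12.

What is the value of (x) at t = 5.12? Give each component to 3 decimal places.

t=0.000: state=(1.010)
step 1 (dt=0.02): k1=(1.380), k2=(1.394), k3=(1.395), k4=(1.409); state += dt/6·(k1+2k2+2k3+k4)
t=0.020: state=(1.038)
t=0.040: state=(1.066)
t=0.060: state=(1.095)
continuing one RK4 step at a time; state shown every 10 steps (Δt=0.2):
t=0.200: state=(1.315)
t=0.400: state=(1.675)
t=0.600: state=(2.082)
t=0.800: state=(2.518)
t=1.000: state=(2.959)
t=1.200: state=(3.381)
t=1.400: state=(3.765)
t=1.600: state=(4.095)
t=1.800: state=(4.369)
t=2.000: state=(4.587)
t=2.200: state=(4.757)
t=2.400: state=(4.885)
t=2.600: state=(4.981)
t=2.800: state=(5.052)
t=3.000: state=(5.104)
t=3.200: state=(5.142)
t=3.400: state=(5.169)
t=3.600: state=(5.188)
t=3.800: state=(5.202)
t=4.000: state=(5.212)
t=4.200: state=(5.219)
t=4.400: state=(5.224)
t=4.600: state=(5.228)
t=4.800: state=(5.231)
t=5.000: state=(5.232)
t=5.120: state=(5.233)

(x) = (5.233)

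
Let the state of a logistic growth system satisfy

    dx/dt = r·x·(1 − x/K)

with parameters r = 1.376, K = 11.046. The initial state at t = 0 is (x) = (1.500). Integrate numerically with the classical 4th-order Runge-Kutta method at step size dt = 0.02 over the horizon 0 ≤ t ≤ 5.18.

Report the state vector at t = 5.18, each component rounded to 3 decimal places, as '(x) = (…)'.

t=0.000: state=(1.500)
step 1 (dt=0.02): k1=(1.784), k2=(1.802), k3=(1.802), k4=(1.820); state += dt/6·(k1+2k2+2k3+k4)
t=0.020: state=(1.536)
t=0.040: state=(1.573)
t=0.060: state=(1.610)
continuing one RK4 step at a time; state shown every 10 steps (Δt=0.2):
t=0.200: state=(1.894)
t=0.400: state=(2.365)
t=0.600: state=(2.917)
t=0.800: state=(3.544)
t=1.000: state=(4.236)
t=1.200: state=(4.974)
t=1.400: state=(5.732)
t=1.600: state=(6.482)
t=1.800: state=(7.198)
t=2.000: state=(7.856)
t=2.200: state=(8.443)
t=2.400: state=(8.950)
t=2.600: state=(9.378)
t=2.800: state=(9.732)
t=3.000: state=(10.019)
t=3.200: state=(10.248)
t=3.400: state=(10.429)
t=3.600: state=(10.571)
t=3.800: state=(10.682)
t=4.000: state=(10.767)
t=4.200: state=(10.833)
t=4.400: state=(10.883)
t=4.600: state=(10.922)
t=4.800: state=(10.952)
t=5.000: state=(10.974)
t=5.180: state=(10.990)

(x) = (10.990)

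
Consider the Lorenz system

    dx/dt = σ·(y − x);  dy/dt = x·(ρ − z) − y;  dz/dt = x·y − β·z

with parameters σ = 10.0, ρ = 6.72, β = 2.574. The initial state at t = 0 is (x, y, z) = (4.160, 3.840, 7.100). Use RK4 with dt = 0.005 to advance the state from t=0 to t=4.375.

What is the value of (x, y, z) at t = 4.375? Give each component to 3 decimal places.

t=0.000: state=(4.160, 3.840, 7.100)
step 1 (dt=0.005): k1=(-3.200, -5.421, -2.301), k2=(-3.256, -5.380, -2.373), k3=(-3.253, -5.380, -2.373), k4=(-3.306, -5.339, -2.444); state += dt/6·(k1+2k2+2k3+k4)
t=0.005: state=(4.144, 3.813, 7.088)
t=0.010: state=(4.127, 3.787, 7.076)
t=0.015: state=(4.110, 3.761, 7.062)
continuing one RK4 step at a time; state shown every 40 steps (Δt=0.2):
t=0.200: state=(3.433, 3.143, 6.243)
t=0.400: state=(3.150, 3.152, 5.297)
t=0.600: state=(3.376, 3.578, 4.869)
t=0.800: state=(3.852, 4.094, 5.106)
t=1.000: state=(4.210, 4.298, 5.755)
t=1.200: state=(4.167, 4.049, 6.205)
t=1.400: state=(3.854, 3.693, 6.117)
t=1.600: state=(3.618, 3.555, 5.740)
t=1.800: state=(3.610, 3.658, 5.451)
t=2.000: state=(3.769, 3.865, 5.431)
t=2.200: state=(3.939, 4.001, 5.635)
t=2.400: state=(3.986, 3.970, 5.853)
t=2.600: state=(3.900, 3.840, 5.905)
t=2.800: state=(3.788, 3.744, 5.796)
t=3.000: state=(3.744, 3.745, 5.658)
t=3.200: state=(3.783, 3.815, 5.603)
t=3.400: state=(3.853, 3.884, 5.652)
t=3.600: state=(3.892, 3.898, 5.740)
t=3.800: state=(3.878, 3.860, 5.790)
t=4.000: state=(3.836, 3.814, 5.771)
t=4.200: state=(3.806, 3.798, 5.718)
t=4.375: state=(3.806, 3.813, 5.683)

(x, y, z) = (3.806, 3.813, 5.683)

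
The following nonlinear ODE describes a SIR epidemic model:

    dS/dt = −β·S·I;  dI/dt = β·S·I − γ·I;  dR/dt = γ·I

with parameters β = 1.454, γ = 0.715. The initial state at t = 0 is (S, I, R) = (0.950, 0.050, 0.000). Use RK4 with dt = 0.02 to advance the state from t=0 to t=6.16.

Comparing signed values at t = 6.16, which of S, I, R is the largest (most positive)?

largest component: R

t=0.000: state=(0.950, 0.050, 0.000)
step 1 (dt=0.02): k1=(-0.069, 0.033, 0.036), k2=(-0.069, 0.033, 0.036), k3=(-0.069, 0.033, 0.036), k4=(-0.070, 0.034, 0.036); state += dt/6·(k1+2k2+2k3+k4)
t=0.020: state=(0.949, 0.051, 0.001)
t=0.040: state=(0.947, 0.051, 0.001)
t=0.060: state=(0.946, 0.052, 0.002)
continuing one RK4 step at a time; state shown every 10 steps (Δt=0.2):
t=0.200: state=(0.935, 0.057, 0.008)
t=0.400: state=(0.919, 0.065, 0.016)
t=0.600: state=(0.901, 0.073, 0.026)
t=0.800: state=(0.881, 0.082, 0.037)
t=1.000: state=(0.859, 0.092, 0.050)
t=1.200: state=(0.835, 0.102, 0.063)
t=1.400: state=(0.809, 0.112, 0.079)
t=1.600: state=(0.782, 0.122, 0.095)
t=1.800: state=(0.754, 0.132, 0.114)
t=2.000: state=(0.724, 0.142, 0.133)
t=2.200: state=(0.694, 0.152, 0.154)
t=2.400: state=(0.663, 0.160, 0.177)
t=2.600: state=(0.632, 0.167, 0.200)
t=2.800: state=(0.602, 0.174, 0.224)
t=3.000: state=(0.572, 0.179, 0.250)
t=3.200: state=(0.543, 0.182, 0.275)
t=3.400: state=(0.514, 0.184, 0.302)
t=3.600: state=(0.488, 0.184, 0.328)
t=3.800: state=(0.462, 0.184, 0.354)
t=4.000: state=(0.438, 0.181, 0.380)
t=4.200: state=(0.416, 0.178, 0.406)
t=4.400: state=(0.395, 0.174, 0.431)
t=4.600: state=(0.376, 0.168, 0.456)
t=4.800: state=(0.358, 0.162, 0.479)
t=5.000: state=(0.342, 0.156, 0.502)
t=5.200: state=(0.327, 0.149, 0.524)
t=5.400: state=(0.314, 0.142, 0.545)
t=5.600: state=(0.302, 0.134, 0.564)
t=5.800: state=(0.290, 0.127, 0.583)
t=6.000: state=(0.280, 0.119, 0.601)
t=6.160: state=(0.273, 0.113, 0.614)
compare at T: S=0.273, I=0.113, R=0.614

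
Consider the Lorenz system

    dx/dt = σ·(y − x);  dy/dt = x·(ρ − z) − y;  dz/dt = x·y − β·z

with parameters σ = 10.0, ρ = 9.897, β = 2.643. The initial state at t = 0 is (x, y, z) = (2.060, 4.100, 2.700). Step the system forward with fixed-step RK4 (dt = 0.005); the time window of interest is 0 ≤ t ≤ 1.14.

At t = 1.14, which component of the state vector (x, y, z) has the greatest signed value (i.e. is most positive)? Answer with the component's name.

largest component: z

t=0.000: state=(2.060, 4.100, 2.700)
step 1 (dt=0.005): k1=(20.400, 10.726, 1.310), k2=(20.158, 11.059, 1.567), k3=(20.173, 11.053, 1.565), k4=(19.944, 11.380, 1.822); state += dt/6·(k1+2k2+2k3+k4)
t=0.005: state=(2.161, 4.155, 2.708)
t=0.010: state=(2.260, 4.214, 2.718)
t=0.015: state=(2.356, 4.275, 2.731)
continuing one RK4 step at a time; state shown every 10 steps (Δt=0.05):
t=0.050: state=(2.999, 4.783, 2.897)
t=0.100: state=(3.888, 5.687, 3.387)
t=0.150: state=(4.811, 6.704, 4.237)
t=0.200: state=(5.768, 7.677, 5.507)
t=0.250: state=(6.683, 8.383, 7.188)
t=0.300: state=(7.412, 8.570, 9.127)
t=0.350: state=(7.785, 8.077, 10.993)
t=0.400: state=(7.682, 6.981, 12.384)
t=0.450: state=(7.114, 5.598, 13.039)
t=0.500: state=(6.232, 4.294, 12.967)
t=0.550: state=(5.246, 3.298, 12.373)
t=0.600: state=(4.332, 2.657, 11.501)
t=0.650: state=(3.591, 2.310, 10.531)
t=0.700: state=(3.052, 2.171, 9.571)
t=0.750: state=(2.702, 2.173, 8.676)
t=0.800: state=(2.513, 2.274, 7.871)
t=0.850: state=(2.454, 2.451, 7.170)
t=0.900: state=(2.503, 2.697, 6.580)
t=0.950: state=(2.644, 3.012, 6.109)
t=1.000: state=(2.869, 3.398, 5.766)
t=1.050: state=(3.172, 3.857, 5.565)
t=1.100: state=(3.552, 4.384, 5.525)
t=1.140: state=(3.906, 4.845, 5.625)
compare at T: x=3.906, y=4.845, z=5.625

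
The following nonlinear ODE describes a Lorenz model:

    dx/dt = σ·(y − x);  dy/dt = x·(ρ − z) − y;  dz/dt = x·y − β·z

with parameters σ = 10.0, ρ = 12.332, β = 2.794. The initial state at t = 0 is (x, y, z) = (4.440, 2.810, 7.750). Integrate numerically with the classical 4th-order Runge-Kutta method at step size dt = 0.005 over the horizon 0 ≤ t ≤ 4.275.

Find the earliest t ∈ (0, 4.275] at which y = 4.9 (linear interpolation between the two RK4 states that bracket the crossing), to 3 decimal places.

t=0.000: state=(4.440, 2.810, 7.750)
step 1 (dt=0.005): k1=(-16.300, 17.534, -9.177), k2=(-15.454, 17.404, -9.035), k3=(-15.479, 17.413, -9.031), k4=(-14.655, 17.289, -8.889); state += dt/6·(k1+2k2+2k3+k4)
t=0.005: state=(4.363, 2.897, 7.705)
t=0.010: state=(4.293, 2.983, 7.661)
t=0.015: state=(4.231, 3.068, 7.619)
t=0.125: state=(4.160, 4.863, 7.133)
next step: t=0.130: state=(4.197, 4.947, 7.135) — y has crossed 4.9
linear interpolation between t=0.125 (4.86265) and t=0.130 (4.94673) → t≈0.127

t = 0.127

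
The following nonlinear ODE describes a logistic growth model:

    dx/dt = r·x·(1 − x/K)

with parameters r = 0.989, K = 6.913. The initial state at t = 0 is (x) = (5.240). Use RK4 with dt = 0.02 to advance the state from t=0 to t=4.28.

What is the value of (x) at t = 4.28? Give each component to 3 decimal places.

t=0.000: state=(5.240)
step 1 (dt=0.02): k1=(1.254), k2=(1.248), k3=(1.248), k4=(1.241); state += dt/6·(k1+2k2+2k3+k4)
t=0.020: state=(5.265)
t=0.040: state=(5.290)
t=0.060: state=(5.314)
continuing one RK4 step at a time; state shown every 10 steps (Δt=0.2):
t=0.200: state=(5.478)
t=0.400: state=(5.690)
t=0.600: state=(5.876)
t=0.800: state=(6.039)
t=1.000: state=(6.179)
t=1.200: state=(6.299)
t=1.400: state=(6.401)
t=1.600: state=(6.487)
t=1.800: state=(6.560)
t=2.000: state=(6.621)
t=2.200: state=(6.671)
t=2.400: state=(6.713)
t=2.600: state=(6.748)
t=2.800: state=(6.777)
t=3.000: state=(6.801)
t=3.200: state=(6.821)
t=3.400: state=(6.837)
t=3.600: state=(6.851)
t=3.800: state=(6.862)
t=4.000: state=(6.871)
t=4.200: state=(6.879)
t=4.280: state=(6.881)

(x) = (6.881)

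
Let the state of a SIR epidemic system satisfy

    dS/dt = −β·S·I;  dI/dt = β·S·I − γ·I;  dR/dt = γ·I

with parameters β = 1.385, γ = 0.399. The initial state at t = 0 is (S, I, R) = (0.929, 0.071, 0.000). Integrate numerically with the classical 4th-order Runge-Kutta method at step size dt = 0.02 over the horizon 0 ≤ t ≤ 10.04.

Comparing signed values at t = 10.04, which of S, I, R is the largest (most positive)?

t=0.000: state=(0.929, 0.071, 0.000)
step 1 (dt=0.02): k1=(-0.091, 0.063, 0.028), k2=(-0.092, 0.063, 0.029), k3=(-0.092, 0.063, 0.029), k4=(-0.093, 0.064, 0.029); state += dt/6·(k1+2k2+2k3+k4)
t=0.020: state=(0.927, 0.072, 0.001)
t=0.040: state=(0.925, 0.074, 0.001)
t=0.060: state=(0.923, 0.075, 0.002)
continuing one RK4 step at a time; state shown every 25 steps (Δt=0.5):
t=0.500: state=(0.874, 0.109, 0.018)
t=1.000: state=(0.797, 0.159, 0.044)
t=1.500: state=(0.699, 0.219, 0.082)
t=2.000: state=(0.588, 0.280, 0.132)
t=2.500: state=(0.476, 0.332, 0.193)
t=3.000: state=(0.373, 0.364, 0.263)
t=3.500: state=(0.289, 0.375, 0.337)
t=4.000: state=(0.223, 0.366, 0.411)
t=4.500: state=(0.174, 0.344, 0.482)
t=5.000: state=(0.139, 0.314, 0.547)
t=5.500: state=(0.113, 0.280, 0.607)
t=6.000: state=(0.094, 0.247, 0.659)
t=6.500: state=(0.080, 0.214, 0.705)
t=7.000: state=(0.070, 0.185, 0.745)
t=7.500: state=(0.062, 0.159, 0.779)
t=8.000: state=(0.056, 0.135, 0.808)
t=8.500: state=(0.051, 0.115, 0.833)
t=9.000: state=(0.048, 0.098, 0.855)
t=9.500: state=(0.045, 0.083, 0.873)
t=10.000: state=(0.043, 0.070, 0.888)
t=10.040: state=(0.042, 0.069, 0.889)
compare at T: S=0.042, I=0.069, R=0.889

largest component: R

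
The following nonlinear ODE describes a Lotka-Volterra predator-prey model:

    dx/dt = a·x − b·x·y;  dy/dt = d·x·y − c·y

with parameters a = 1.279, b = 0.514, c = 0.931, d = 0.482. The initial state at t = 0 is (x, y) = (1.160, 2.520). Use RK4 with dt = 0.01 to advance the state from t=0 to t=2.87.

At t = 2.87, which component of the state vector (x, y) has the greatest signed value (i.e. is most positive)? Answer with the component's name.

t=0.000: state=(1.160, 2.520)
step 1 (dt=0.01): k1=(-0.019, -0.937), k2=(-0.016, -0.936), k3=(-0.016, -0.935), k4=(-0.013, -0.934); state += dt/6·(k1+2k2+2k3+k4)
t=0.010: state=(1.160, 2.511)
t=0.020: state=(1.160, 2.501)
t=0.030: state=(1.160, 2.492)
continuing one RK4 step at a time; state shown every 10 steps (Δt=0.1):
t=0.100: state=(1.161, 2.428)
t=0.200: state=(1.167, 2.340)
t=0.300: state=(1.179, 2.256)
t=0.400: state=(1.195, 2.176)
t=0.500: state=(1.217, 2.101)
t=0.600: state=(1.244, 2.031)
t=0.700: state=(1.275, 1.967)
t=0.800: state=(1.312, 1.907)
t=0.900: state=(1.354, 1.853)
t=1.000: state=(1.401, 1.804)
t=1.100: state=(1.452, 1.761)
t=1.200: state=(1.509, 1.723)
t=1.300: state=(1.571, 1.690)
t=1.400: state=(1.638, 1.664)
t=1.500: state=(1.710, 1.643)
t=1.600: state=(1.787, 1.629)
t=1.700: state=(1.868, 1.621)
t=1.800: state=(1.953, 1.619)
t=1.900: state=(2.042, 1.624)
t=2.000: state=(2.134, 1.636)
t=2.100: state=(2.229, 1.656)
t=2.200: state=(2.324, 1.684)
t=2.300: state=(2.420, 1.720)
t=2.400: state=(2.515, 1.765)
t=2.500: state=(2.607, 1.820)
t=2.600: state=(2.694, 1.884)
t=2.700: state=(2.773, 1.958)
t=2.800: state=(2.844, 2.043)
t=2.870: state=(2.887, 2.108)
compare at T: x=2.887, y=2.108

largest component: x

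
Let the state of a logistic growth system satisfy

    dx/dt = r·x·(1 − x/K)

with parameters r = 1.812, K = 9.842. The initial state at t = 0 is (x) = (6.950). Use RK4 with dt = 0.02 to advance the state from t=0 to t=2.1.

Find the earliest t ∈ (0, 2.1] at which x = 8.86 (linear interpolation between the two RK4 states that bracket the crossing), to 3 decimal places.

t = 0.730

t=0.000: state=(6.950)
step 1 (dt=0.02): k1=(3.700), k2=(3.673), k3=(3.673), k4=(3.645); state += dt/6·(k1+2k2+2k3+k4)
t=0.020: state=(7.023)
t=0.040: state=(7.096)
t=0.060: state=(7.167)
continuing one RK4 step at a time; state shown every 5 steps (Δt=0.1):
t=0.100: state=(7.306)
t=0.200: state=(7.632)
t=0.300: state=(7.927)
t=0.400: state=(8.191)
t=0.500: state=(8.425)
t=0.600: state=(8.631)
t=0.700: state=(8.811)
t=0.720: state=(8.844)
next step: t=0.740: state=(8.876) — x has crossed 8.86
linear interpolation between t=0.720 (8.84372) and t=0.740 (8.87577) → t≈0.730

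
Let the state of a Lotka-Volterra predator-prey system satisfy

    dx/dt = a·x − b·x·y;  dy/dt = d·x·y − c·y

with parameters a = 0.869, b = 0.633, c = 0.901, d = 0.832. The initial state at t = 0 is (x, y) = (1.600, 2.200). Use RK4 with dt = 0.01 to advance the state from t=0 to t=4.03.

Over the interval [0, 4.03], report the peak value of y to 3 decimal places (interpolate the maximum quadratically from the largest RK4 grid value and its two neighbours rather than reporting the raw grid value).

t=0.000: state=(1.600, 2.200)
step 1 (dt=0.01): k1=(-0.838, 0.946), k2=(-0.840, 0.941), k3=(-0.840, 0.941), k4=(-0.843, 0.935); state += dt/6·(k1+2k2+2k3+k4)
t=0.010: state=(1.592, 2.209)
t=0.020: state=(1.583, 2.219)
t=0.030: state=(1.575, 2.228)
continuing one RK4 step at a time; state shown every 20 steps (Δt=0.2):
t=0.200: state=(1.425, 2.363)
t=0.400: state=(1.248, 2.465)
t=0.600: state=(1.084, 2.499)
t=0.800: state=(0.941, 2.469)
t=1.000: state=(0.823, 2.387)
t=1.200: state=(0.729, 2.268)
t=1.400: state=(0.657, 2.124)
t=1.600: state=(0.603, 1.970)
t=1.800: state=(0.565, 1.812)
t=2.000: state=(0.539, 1.659)
t=2.200: state=(0.525, 1.514)
t=2.400: state=(0.520, 1.379)
t=2.600: state=(0.524, 1.256)
t=2.800: state=(0.536, 1.145)
t=3.000: state=(0.555, 1.047)
t=3.200: state=(0.581, 0.961)
t=3.400: state=(0.616, 0.887)
t=3.600: state=(0.657, 0.823)
t=3.800: state=(0.707, 0.770)
t=4.000: state=(0.766, 0.727)
t=4.030: state=(0.775, 0.721)
largest grid value and its neighbours: y(0.590)=2.49884, y(0.600)=2.49894, y(0.610)=2.49889
parabola through these three points peaks at t≈0.601 with y≈2.49895

max y = 2.499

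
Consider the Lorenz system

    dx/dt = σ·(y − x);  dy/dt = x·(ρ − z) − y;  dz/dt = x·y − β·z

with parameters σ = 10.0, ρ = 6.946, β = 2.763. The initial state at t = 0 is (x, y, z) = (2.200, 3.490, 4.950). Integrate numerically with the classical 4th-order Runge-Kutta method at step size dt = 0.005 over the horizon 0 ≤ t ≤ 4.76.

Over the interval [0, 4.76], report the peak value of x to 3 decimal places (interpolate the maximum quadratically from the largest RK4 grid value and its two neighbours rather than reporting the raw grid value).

max x = 4.707

t=0.000: state=(2.200, 3.490, 4.950)
step 1 (dt=0.005): k1=(12.900, 0.901, -5.999), k2=(12.600, 0.997, -5.840), k3=(12.610, 0.994, -5.843), k4=(12.319, 1.088, -5.687); state += dt/6·(k1+2k2+2k3+k4)
t=0.005: state=(2.263, 3.495, 4.921)
t=0.010: state=(2.323, 3.501, 4.893)
t=0.015: state=(2.381, 3.508, 4.867)
continuing one RK4 step at a time; state shown every 40 steps (Δt=0.2):
t=0.200: state=(3.636, 4.125, 4.662)
t=0.400: state=(4.464, 4.768, 5.551)
t=0.600: state=(4.684, 4.587, 6.585)
t=0.800: state=(4.225, 3.932, 6.693)
t=1.000: state=(3.749, 3.599, 6.099)
t=1.200: state=(3.661, 3.714, 5.556)
t=1.400: state=(3.895, 4.054, 5.454)
t=1.600: state=(4.195, 4.311, 5.773)
t=1.800: state=(4.295, 4.274, 6.155)
t=2.000: state=(4.151, 4.048, 6.243)
t=2.200: state=(3.963, 3.894, 6.047)
t=2.400: state=(3.905, 3.915, 5.823)
t=2.600: state=(3.983, 4.042, 5.760)
t=2.800: state=(4.098, 4.145, 5.868)
t=3.000: state=(4.144, 4.141, 6.013)
t=3.200: state=(4.099, 4.063, 6.059)
t=3.400: state=(4.027, 3.998, 5.996)
t=3.600: state=(3.998, 3.998, 5.908)
t=3.800: state=(4.023, 4.044, 5.876)
t=4.000: state=(4.066, 4.085, 5.912)
t=4.200: state=(4.087, 4.088, 5.966)
t=4.400: state=(4.073, 4.060, 5.988)
t=4.600: state=(4.046, 4.035, 5.968)
t=4.760: state=(4.034, 4.030, 5.941)
largest grid value and its neighbours: x(0.550)=4.70705, x(0.555)=4.70706, x(0.560)=4.70653
parabola through these three points peaks at t≈0.553 with x≈4.70712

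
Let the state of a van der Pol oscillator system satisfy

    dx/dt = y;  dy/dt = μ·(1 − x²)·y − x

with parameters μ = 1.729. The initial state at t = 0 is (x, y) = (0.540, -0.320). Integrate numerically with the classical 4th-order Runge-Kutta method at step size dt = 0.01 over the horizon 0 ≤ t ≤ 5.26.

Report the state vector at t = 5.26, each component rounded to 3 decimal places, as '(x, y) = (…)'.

t=0.000: state=(0.540, -0.320)
step 1 (dt=0.01): k1=(-0.320, -0.932), k2=(-0.325, -0.937), k3=(-0.325, -0.937), k4=(-0.329, -0.942); state += dt/6·(k1+2k2+2k3+k4)
t=0.010: state=(0.537, -0.329)
t=0.020: state=(0.533, -0.339)
t=0.030: state=(0.530, -0.348)
continuing one RK4 step at a time; state shown every 20 steps (Δt=0.2):
t=0.200: state=(0.456, -0.530)
t=0.400: state=(0.324, -0.801)
t=0.600: state=(0.129, -1.167)
t=0.800: state=(-0.150, -1.646)
t=1.000: state=(-0.532, -2.155)
t=1.200: state=(-0.990, -2.322)
t=1.400: state=(-1.409, -1.751)
t=1.600: state=(-1.667, -0.830)
t=1.800: state=(-1.761, -0.171)
t=2.000: state=(-1.757, 0.168)
t=2.200: state=(-1.705, 0.335)
t=2.400: state=(-1.627, 0.431)
t=2.600: state=(-1.534, 0.505)
t=2.800: state=(-1.426, 0.578)
t=3.000: state=(-1.301, 0.667)
t=3.200: state=(-1.157, 0.785)
t=3.400: state=(-0.984, 0.955)
t=3.600: state=(-0.769, 1.216)
t=3.800: state=(-0.487, 1.634)
t=4.000: state=(-0.099, 2.301)
t=4.200: state=(0.448, 3.162)
t=4.400: state=(1.127, 3.406)
t=4.600: state=(1.699, 2.107)
t=4.800: state=(1.963, 0.658)
t=5.000: state=(2.017, -0.015)
t=5.200: state=(1.985, -0.255)
t=5.260: state=(1.969, -0.291)

(x, y) = (1.969, -0.291)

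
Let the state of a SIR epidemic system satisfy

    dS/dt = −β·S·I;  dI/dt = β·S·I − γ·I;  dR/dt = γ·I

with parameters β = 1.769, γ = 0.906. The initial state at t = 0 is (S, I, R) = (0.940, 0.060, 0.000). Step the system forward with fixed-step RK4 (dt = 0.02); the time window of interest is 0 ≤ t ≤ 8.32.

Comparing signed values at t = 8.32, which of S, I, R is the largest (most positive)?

largest component: R

t=0.000: state=(0.940, 0.060, 0.000)
step 1 (dt=0.02): k1=(-0.100, 0.045, 0.054), k2=(-0.100, 0.046, 0.055), k3=(-0.100, 0.046, 0.055), k4=(-0.101, 0.046, 0.055); state += dt/6·(k1+2k2+2k3+k4)
t=0.020: state=(0.938, 0.061, 0.001)
t=0.040: state=(0.936, 0.062, 0.002)
t=0.060: state=(0.934, 0.063, 0.003)
continuing one RK4 step at a time; state shown every 25 steps (Δt=0.5):
t=0.500: state=(0.882, 0.085, 0.033)
t=1.000: state=(0.807, 0.115, 0.078)
t=1.500: state=(0.720, 0.143, 0.137)
t=2.000: state=(0.627, 0.166, 0.207)
t=2.500: state=(0.539, 0.176, 0.285)
t=3.000: state=(0.461, 0.174, 0.365)
t=3.500: state=(0.397, 0.162, 0.441)
t=4.000: state=(0.347, 0.143, 0.510)
t=4.500: state=(0.309, 0.121, 0.570)
t=5.000: state=(0.280, 0.100, 0.620)
t=5.500: state=(0.259, 0.081, 0.661)
t=6.000: state=(0.243, 0.064, 0.693)
t=6.500: state=(0.231, 0.050, 0.719)
t=7.000: state=(0.222, 0.039, 0.739)
t=7.500: state=(0.215, 0.030, 0.755)
t=8.000: state=(0.210, 0.023, 0.767)
t=8.320: state=(0.208, 0.019, 0.773)
compare at T: S=0.208, I=0.019, R=0.773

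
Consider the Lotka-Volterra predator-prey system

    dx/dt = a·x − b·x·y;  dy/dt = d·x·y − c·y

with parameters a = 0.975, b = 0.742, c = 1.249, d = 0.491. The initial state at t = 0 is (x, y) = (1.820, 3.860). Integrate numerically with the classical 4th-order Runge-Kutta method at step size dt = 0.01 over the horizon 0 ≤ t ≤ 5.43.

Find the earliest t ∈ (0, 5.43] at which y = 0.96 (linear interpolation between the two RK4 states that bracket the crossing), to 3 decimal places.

t=0.000: state=(1.820, 3.860)
step 1 (dt=0.01): k1=(-3.438, -1.372), k2=(-3.397, -1.402), k3=(-3.397, -1.401), k4=(-3.355, -1.431); state += dt/6·(k1+2k2+2k3+k4)
t=0.010: state=(1.786, 3.846)
t=0.020: state=(1.753, 3.831)
t=0.030: state=(1.721, 3.816)
continuing one RK4 step at a time; state shown every 20 steps (Δt=0.2):
t=0.200: state=(1.279, 3.493)
t=0.400: state=(0.958, 3.033)
t=0.600: state=(0.768, 2.569)
t=0.800: state=(0.658, 2.145)
t=1.000: state=(0.599, 1.777)
t=1.200: state=(0.572, 1.466)
t=1.400: state=(0.571, 1.207)
t=1.600: state=(0.589, 0.995)
t=1.630: state=(0.594, 0.967)
next step: t=1.640: state=(0.595, 0.958) — y has crossed 0.96
linear interpolation between t=1.630 (0.96727) and t=1.640 (0.95806) → t≈1.638

t = 1.638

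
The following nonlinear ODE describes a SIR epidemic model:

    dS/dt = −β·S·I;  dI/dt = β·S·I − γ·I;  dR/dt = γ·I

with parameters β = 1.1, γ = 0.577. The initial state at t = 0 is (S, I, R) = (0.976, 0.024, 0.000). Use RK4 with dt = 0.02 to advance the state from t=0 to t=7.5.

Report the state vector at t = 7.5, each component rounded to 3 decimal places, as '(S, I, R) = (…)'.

(S, I, R) = (0.429, 0.140, 0.431)

t=0.000: state=(0.976, 0.024, 0.000)
step 1 (dt=0.02): k1=(-0.026, 0.012, 0.014), k2=(-0.026, 0.012, 0.014), k3=(-0.026, 0.012, 0.014), k4=(-0.026, 0.012, 0.014); state += dt/6·(k1+2k2+2k3+k4)
t=0.020: state=(0.975, 0.024, 0.000)
t=0.040: state=(0.975, 0.024, 0.001)
t=0.060: state=(0.974, 0.025, 0.001)
continuing one RK4 step at a time; state shown every 25 steps (Δt=0.5):
t=0.500: state=(0.962, 0.031, 0.008)
t=1.000: state=(0.943, 0.039, 0.018)
t=1.500: state=(0.921, 0.049, 0.030)
t=2.000: state=(0.894, 0.060, 0.046)
t=2.500: state=(0.862, 0.073, 0.065)
t=3.000: state=(0.825, 0.087, 0.088)
t=3.500: state=(0.783, 0.101, 0.115)
t=4.000: state=(0.738, 0.115, 0.147)
t=4.500: state=(0.690, 0.128, 0.182)
t=5.000: state=(0.641, 0.138, 0.220)
t=5.500: state=(0.593, 0.146, 0.261)
t=6.000: state=(0.547, 0.149, 0.304)
t=6.500: state=(0.504, 0.149, 0.347)
t=7.000: state=(0.464, 0.146, 0.390)
t=7.500: state=(0.429, 0.140, 0.431)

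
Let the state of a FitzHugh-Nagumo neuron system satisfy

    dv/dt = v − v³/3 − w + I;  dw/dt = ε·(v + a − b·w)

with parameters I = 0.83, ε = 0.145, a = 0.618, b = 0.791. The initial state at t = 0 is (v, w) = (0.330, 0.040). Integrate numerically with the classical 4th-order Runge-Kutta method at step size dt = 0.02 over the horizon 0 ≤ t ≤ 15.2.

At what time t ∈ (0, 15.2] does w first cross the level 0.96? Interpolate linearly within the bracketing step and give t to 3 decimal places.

t=0.000: state=(0.330, 0.040)
step 1 (dt=0.02): k1=(1.108, 0.133), k2=(1.117, 0.134), k3=(1.117, 0.134), k4=(1.125, 0.136); state += dt/6·(k1+2k2+2k3+k4)
t=0.020: state=(0.352, 0.043)
t=0.040: state=(0.375, 0.045)
t=0.060: state=(0.398, 0.048)
continuing one RK4 step at a time; state shown every 25 steps (Δt=0.5):
t=0.500: state=(0.970, 0.127)
t=1.000: state=(1.560, 0.254)
t=1.500: state=(1.821, 0.404)
t=2.000: state=(1.863, 0.556)
t=2.500: state=(1.833, 0.699)
t=3.000: state=(1.783, 0.831)
t=3.500: state=(1.728, 0.952)
t=3.520: state=(1.725, 0.956)
next step: t=3.540: state=(1.723, 0.961) — w has crossed 0.96
linear interpolation between t=3.520 (0.95635) and t=3.540 (0.96095) → t≈3.536

t = 3.536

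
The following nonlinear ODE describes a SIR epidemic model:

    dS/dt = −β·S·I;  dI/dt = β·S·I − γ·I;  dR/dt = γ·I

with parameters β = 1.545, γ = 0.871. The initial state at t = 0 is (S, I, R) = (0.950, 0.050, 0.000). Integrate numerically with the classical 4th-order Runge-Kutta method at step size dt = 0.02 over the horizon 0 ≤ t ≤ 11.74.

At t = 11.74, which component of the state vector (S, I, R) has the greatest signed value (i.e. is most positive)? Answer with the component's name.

largest component: R

t=0.000: state=(0.950, 0.050, 0.000)
step 1 (dt=0.02): k1=(-0.073, 0.030, 0.044), k2=(-0.074, 0.030, 0.044), k3=(-0.074, 0.030, 0.044), k4=(-0.074, 0.030, 0.044); state += dt/6·(k1+2k2+2k3+k4)
t=0.020: state=(0.949, 0.051, 0.001)
t=0.040: state=(0.947, 0.051, 0.002)
t=0.060: state=(0.946, 0.052, 0.003)
continuing one RK4 step at a time; state shown every 25 steps (Δt=0.5):
t=0.500: state=(0.908, 0.066, 0.025)
t=1.000: state=(0.857, 0.085, 0.058)
t=1.500: state=(0.797, 0.104, 0.099)
t=2.000: state=(0.730, 0.122, 0.149)
t=2.500: state=(0.661, 0.135, 0.205)
t=3.000: state=(0.594, 0.141, 0.265)
t=3.500: state=(0.532, 0.141, 0.327)
t=4.000: state=(0.478, 0.135, 0.387)
t=4.500: state=(0.433, 0.124, 0.443)
t=5.000: state=(0.395, 0.110, 0.494)
t=5.500: state=(0.365, 0.096, 0.539)
t=6.000: state=(0.341, 0.081, 0.578)
t=6.500: state=(0.322, 0.068, 0.610)
t=7.000: state=(0.307, 0.056, 0.637)
t=7.500: state=(0.295, 0.046, 0.659)
t=8.000: state=(0.286, 0.037, 0.677)
t=8.500: state=(0.279, 0.030, 0.692)
t=9.000: state=(0.273, 0.024, 0.703)
t=9.500: state=(0.268, 0.019, 0.713)
t=10.000: state=(0.265, 0.015, 0.720)
t=10.500: state=(0.262, 0.012, 0.726)
t=11.000: state=(0.260, 0.009, 0.731)
t=11.500: state=(0.258, 0.007, 0.734)
t=11.740: state=(0.258, 0.007, 0.736)
compare at T: S=0.258, I=0.007, R=0.736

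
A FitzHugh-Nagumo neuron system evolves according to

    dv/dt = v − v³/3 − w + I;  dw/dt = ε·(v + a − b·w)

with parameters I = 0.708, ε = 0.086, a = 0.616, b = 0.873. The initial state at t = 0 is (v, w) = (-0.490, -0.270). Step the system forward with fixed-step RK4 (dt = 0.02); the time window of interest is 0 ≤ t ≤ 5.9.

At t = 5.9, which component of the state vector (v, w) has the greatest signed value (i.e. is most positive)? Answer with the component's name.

t=0.000: state=(-0.490, -0.270)
step 1 (dt=0.02): k1=(0.527, 0.031), k2=(0.531, 0.032), k3=(0.531, 0.032), k4=(0.535, 0.032); state += dt/6·(k1+2k2+2k3+k4)
t=0.020: state=(-0.479, -0.269)
t=0.040: state=(-0.469, -0.269)
t=0.060: state=(-0.458, -0.268)
continuing one RK4 step at a time; state shown every 10 steps (Δt=0.2):
t=0.200: state=(-0.376, -0.263)
t=0.400: state=(-0.243, -0.254)
t=0.600: state=(-0.085, -0.242)
t=0.800: state=(0.105, -0.228)
t=1.000: state=(0.333, -0.210)
t=1.200: state=(0.600, -0.189)
t=1.400: state=(0.897, -0.163)
t=1.600: state=(1.200, -0.132)
t=1.800: state=(1.470, -0.097)
t=2.000: state=(1.679, -0.058)
t=2.200: state=(1.818, -0.016)
t=2.400: state=(1.900, 0.026)
t=2.600: state=(1.942, 0.069)
t=2.800: state=(1.960, 0.112)
t=3.000: state=(1.963, 0.154)
t=3.200: state=(1.959, 0.196)
t=3.400: state=(1.950, 0.237)
t=3.600: state=(1.939, 0.277)
t=3.800: state=(1.926, 0.317)
t=4.000: state=(1.913, 0.355)
t=4.200: state=(1.899, 0.393)
t=4.400: state=(1.885, 0.430)
t=4.600: state=(1.871, 0.466)
t=4.800: state=(1.857, 0.501)
t=5.000: state=(1.843, 0.536)
t=5.200: state=(1.829, 0.570)
t=5.400: state=(1.814, 0.603)
t=5.600: state=(1.800, 0.635)
t=5.800: state=(1.786, 0.667)
t=5.900: state=(1.779, 0.683)
compare at T: v=1.779, w=0.683

largest component: v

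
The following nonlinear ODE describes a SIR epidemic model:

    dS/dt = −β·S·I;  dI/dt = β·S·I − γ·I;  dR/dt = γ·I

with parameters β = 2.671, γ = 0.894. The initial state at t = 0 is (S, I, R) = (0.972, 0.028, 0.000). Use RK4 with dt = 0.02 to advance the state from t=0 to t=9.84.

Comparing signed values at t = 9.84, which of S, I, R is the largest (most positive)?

t=0.000: state=(0.972, 0.028, 0.000)
step 1 (dt=0.02): k1=(-0.073, 0.048, 0.025), k2=(-0.074, 0.048, 0.025), k3=(-0.074, 0.048, 0.025), k4=(-0.075, 0.049, 0.026); state += dt/6·(k1+2k2+2k3+k4)
t=0.020: state=(0.971, 0.029, 0.001)
t=0.040: state=(0.969, 0.030, 0.001)
t=0.060: state=(0.967, 0.031, 0.002)
continuing one RK4 step at a time; state shown every 25 steps (Δt=0.5):
t=0.500: state=(0.917, 0.064, 0.019)
t=1.000: state=(0.809, 0.130, 0.061)
t=1.500: state=(0.642, 0.219, 0.139)
t=2.000: state=(0.454, 0.291, 0.255)
t=2.500: state=(0.302, 0.307, 0.391)
t=3.000: state=(0.204, 0.274, 0.522)
t=3.500: state=(0.147, 0.221, 0.633)
t=4.000: state=(0.113, 0.168, 0.719)
t=4.500: state=(0.094, 0.123, 0.784)
t=5.000: state=(0.081, 0.088, 0.830)
t=5.500: state=(0.074, 0.063, 0.864)
t=6.000: state=(0.069, 0.044, 0.887)
t=6.500: state=(0.065, 0.031, 0.904)
t=7.000: state=(0.063, 0.021, 0.916)
t=7.500: state=(0.062, 0.015, 0.924)
t=8.000: state=(0.061, 0.010, 0.929)
t=8.500: state=(0.060, 0.007, 0.933)
t=9.000: state=(0.059, 0.005, 0.936)
t=9.500: state=(0.059, 0.003, 0.938)
t=9.840: state=(0.059, 0.003, 0.938)
compare at T: S=0.059, I=0.003, R=0.938

largest component: R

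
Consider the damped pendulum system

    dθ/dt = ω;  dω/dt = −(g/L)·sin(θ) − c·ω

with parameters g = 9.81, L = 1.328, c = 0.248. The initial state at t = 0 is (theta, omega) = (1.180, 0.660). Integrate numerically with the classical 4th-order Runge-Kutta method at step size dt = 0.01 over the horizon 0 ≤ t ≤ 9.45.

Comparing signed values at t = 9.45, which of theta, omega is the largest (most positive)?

largest component: omega

t=0.000: state=(1.180, 0.660)
step 1 (dt=0.01): k1=(0.660, -6.994), k2=(0.625, -6.994), k3=(0.625, -6.994), k4=(0.590, -6.994); state += dt/6·(k1+2k2+2k3+k4)
t=0.010: state=(1.186, 0.590)
t=0.020: state=(1.192, 0.520)
t=0.030: state=(1.197, 0.450)
continuing one RK4 step at a time; state shown every 50 steps (Δt=0.5):
t=0.500: state=(0.686, -2.407)
t=1.000: state=(-0.642, -2.107)
t=1.500: state=(-0.956, 0.909)
t=2.000: state=(0.028, 2.462)
t=2.500: state=(0.856, 0.444)
t=3.000: state=(0.423, -1.918)
t=3.500: state=(-0.547, -1.373)
t=4.000: state=(-0.637, 1.006)
t=4.500: state=(0.175, 1.735)
t=5.000: state=(0.642, -0.093)
t=5.500: state=(0.144, -1.581)
t=6.000: state=(-0.502, -0.627)
t=6.500: state=(-0.351, 1.107)
t=7.000: state=(0.289, 1.053)
t=7.500: state=(0.435, -0.518)
t=8.000: state=(-0.066, -1.163)
t=8.500: state=(-0.412, -0.034)
t=9.000: state=(-0.117, 1.013)
t=9.450: state=(0.289, 0.571)
compare at T: theta=0.289, omega=0.571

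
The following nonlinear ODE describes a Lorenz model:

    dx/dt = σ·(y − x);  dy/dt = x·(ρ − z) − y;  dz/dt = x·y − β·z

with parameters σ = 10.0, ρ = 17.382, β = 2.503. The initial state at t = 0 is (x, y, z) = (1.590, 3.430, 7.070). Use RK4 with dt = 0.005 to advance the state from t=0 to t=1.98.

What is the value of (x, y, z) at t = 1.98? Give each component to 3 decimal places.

(x, y, z) = (2.695, 3.974, 8.005)

t=0.000: state=(1.590, 3.430, 7.070)
step 1 (dt=0.005): k1=(18.400, 12.966, -12.243), k2=(18.264, 13.458, -11.955), k3=(18.280, 13.452, -11.956), k4=(18.159, 13.942, -11.666); state += dt/6·(k1+2k2+2k3+k4)
t=0.005: state=(1.681, 3.497, 7.010)
t=0.010: state=(1.772, 3.569, 6.953)
t=0.015: state=(1.861, 3.646, 6.899)
continuing one RK4 step at a time; state shown every 20 steps (Δt=0.1):
t=0.100: state=(3.482, 5.680, 6.535)
t=0.200: state=(6.291, 9.747, 8.457)
t=0.300: state=(9.953, 13.206, 15.301)
t=0.400: state=(11.028, 9.306, 23.414)
t=0.500: state=(7.274, 2.598, 22.961)
t=0.600: state=(3.378, 0.580, 18.483)
t=0.700: state=(1.611, 0.691, 14.505)
t=0.800: state=(1.202, 1.187, 11.401)
t=0.900: state=(1.457, 1.966, 9.056)
t=1.000: state=(2.250, 3.372, 7.482)
t=1.100: state=(3.832, 5.952, 7.071)
t=1.200: state=(6.602, 9.992, 9.229)
t=1.300: state=(10.044, 12.887, 16.118)
t=1.400: state=(10.674, 8.657, 23.338)
t=1.500: state=(6.960, 2.579, 22.431)
t=1.600: state=(3.378, 0.844, 18.115)
t=1.700: state=(1.801, 1.013, 14.288)
t=1.800: state=(1.509, 1.613, 11.304)
t=1.900: state=(1.915, 2.617, 9.113)
t=1.980: state=(2.695, 3.974, 8.005)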